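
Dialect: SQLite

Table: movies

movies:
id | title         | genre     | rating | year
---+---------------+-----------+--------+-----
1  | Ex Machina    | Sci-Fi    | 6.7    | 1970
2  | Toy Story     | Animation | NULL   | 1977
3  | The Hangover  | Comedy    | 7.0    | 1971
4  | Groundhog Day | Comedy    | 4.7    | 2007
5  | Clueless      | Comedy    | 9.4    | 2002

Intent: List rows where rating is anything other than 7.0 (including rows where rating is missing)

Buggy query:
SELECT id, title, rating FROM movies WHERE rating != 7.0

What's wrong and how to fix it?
Bug: 'rating != 7.0' is unknown when rating is NULL, so NULL rows are silently excluded

Fix: Add an explicit OR rating IS NULL to include the missing-value rows

Corrected query:
SELECT id, title, rating FROM movies WHERE rating != 7.0 OR rating IS NULL

Result:
id | title         | rating
---+---------------+-------
1  | Ex Machina    | 6.7   
2  | Toy Story     | NULL  
4  | Groundhog Day | 4.7   
5  | Clueless      | 9.4   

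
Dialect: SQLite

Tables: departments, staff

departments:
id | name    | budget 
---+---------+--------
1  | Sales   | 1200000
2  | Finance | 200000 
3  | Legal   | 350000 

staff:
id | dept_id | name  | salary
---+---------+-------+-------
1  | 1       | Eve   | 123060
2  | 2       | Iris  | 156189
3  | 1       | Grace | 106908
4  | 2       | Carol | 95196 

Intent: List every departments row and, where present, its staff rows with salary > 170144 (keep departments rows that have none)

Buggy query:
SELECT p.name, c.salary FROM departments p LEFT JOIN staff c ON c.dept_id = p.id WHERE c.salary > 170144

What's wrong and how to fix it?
Bug: Filtering c.salary in WHERE discards the NULL rows produced by LEFT JOIN, turning it into an inner join

Fix: Move the right-table condition into the ON clause so unmatched parents are kept

Corrected query:
SELECT p.name, c.salary FROM departments p LEFT JOIN staff c ON c.dept_id = p.id AND c.salary > 170144

Result:
name    | salary
--------+-------
Sales   | NULL  
Finance | NULL  
Legal   | NULL  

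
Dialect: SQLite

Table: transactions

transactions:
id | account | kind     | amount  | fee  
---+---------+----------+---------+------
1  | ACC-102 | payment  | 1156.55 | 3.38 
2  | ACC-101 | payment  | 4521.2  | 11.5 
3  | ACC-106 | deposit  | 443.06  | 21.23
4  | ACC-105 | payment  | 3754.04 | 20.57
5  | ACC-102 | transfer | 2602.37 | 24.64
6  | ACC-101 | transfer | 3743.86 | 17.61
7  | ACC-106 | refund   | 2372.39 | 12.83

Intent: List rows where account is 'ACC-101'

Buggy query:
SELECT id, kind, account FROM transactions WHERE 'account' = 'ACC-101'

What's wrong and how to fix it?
Bug: 'account' in single quotes is a string literal, not the column; the comparison is literal-vs-literal and never true

Fix: Reference the column as account without single quotes

Corrected query:
SELECT id, kind, account FROM transactions WHERE account = 'ACC-101'

Result:
id | kind     | account
---+----------+--------
2  | payment  | ACC-101
6  | transfer | ACC-101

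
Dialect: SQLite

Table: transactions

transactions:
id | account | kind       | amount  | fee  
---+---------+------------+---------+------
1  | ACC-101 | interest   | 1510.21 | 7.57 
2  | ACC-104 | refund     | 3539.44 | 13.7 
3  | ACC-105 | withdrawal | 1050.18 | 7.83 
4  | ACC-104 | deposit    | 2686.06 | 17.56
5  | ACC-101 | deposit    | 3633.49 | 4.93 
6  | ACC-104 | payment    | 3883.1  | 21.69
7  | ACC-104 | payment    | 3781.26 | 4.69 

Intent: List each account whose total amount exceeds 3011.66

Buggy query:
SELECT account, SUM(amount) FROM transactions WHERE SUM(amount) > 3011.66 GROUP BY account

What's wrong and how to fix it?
Bug: Aggregate functions cannot appear in a WHERE clause

Fix: Use HAVING (which filters groups after aggregation) instead of WHERE

Corrected query:
SELECT account, SUM(amount) FROM transactions GROUP BY account HAVING SUM(amount) > 3011.66

Result:
account | SUM(amount)
--------+------------
ACC-101 | 5143.7     
ACC-104 | 13889.86   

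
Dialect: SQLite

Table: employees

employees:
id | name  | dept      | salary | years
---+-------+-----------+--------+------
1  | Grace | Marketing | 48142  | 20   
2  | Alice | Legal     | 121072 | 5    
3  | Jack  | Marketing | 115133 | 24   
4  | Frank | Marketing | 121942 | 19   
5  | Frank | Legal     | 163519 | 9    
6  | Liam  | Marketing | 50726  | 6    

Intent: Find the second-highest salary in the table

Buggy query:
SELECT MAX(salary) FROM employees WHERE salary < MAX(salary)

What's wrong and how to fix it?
Bug: The inner MAX is an aggregate inside WHERE, which is not allowed

Fix: Compute the overall MAX in a subquery, then take MAX of rows below it

Corrected query:
SELECT MAX(salary) FROM employees WHERE salary < (SELECT MAX(salary) FROM employees)

Result:
MAX(salary)
-----------
121942     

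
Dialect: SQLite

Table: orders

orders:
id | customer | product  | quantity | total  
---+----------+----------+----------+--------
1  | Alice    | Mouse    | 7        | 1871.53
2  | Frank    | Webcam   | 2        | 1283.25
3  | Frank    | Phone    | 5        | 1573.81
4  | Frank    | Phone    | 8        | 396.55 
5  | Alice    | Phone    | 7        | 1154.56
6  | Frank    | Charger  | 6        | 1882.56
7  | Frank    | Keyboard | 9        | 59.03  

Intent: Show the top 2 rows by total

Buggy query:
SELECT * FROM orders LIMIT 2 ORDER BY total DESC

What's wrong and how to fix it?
Bug: ORDER BY cannot follow LIMIT; LIMIT is the final clause

Fix: Sort with ORDER BY, then apply LIMIT

Corrected query:
SELECT * FROM orders ORDER BY total DESC LIMIT 2

Result:
id | customer | product | quantity | total  
---+----------+---------+----------+--------
6  | Frank    | Charger | 6        | 1882.56
1  | Alice    | Mouse   | 7        | 1871.53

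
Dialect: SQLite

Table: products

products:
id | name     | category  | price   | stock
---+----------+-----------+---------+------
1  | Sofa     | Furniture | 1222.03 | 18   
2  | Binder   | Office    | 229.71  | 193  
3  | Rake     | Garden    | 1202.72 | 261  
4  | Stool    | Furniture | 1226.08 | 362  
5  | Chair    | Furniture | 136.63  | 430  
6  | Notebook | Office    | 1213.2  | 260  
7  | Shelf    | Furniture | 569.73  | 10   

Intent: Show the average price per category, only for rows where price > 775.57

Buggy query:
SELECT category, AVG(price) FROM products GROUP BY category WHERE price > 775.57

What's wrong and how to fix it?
Bug: Row-level WHERE must come before GROUP BY in the clause order

Fix: Place WHERE between FROM and GROUP BY

Corrected query:
SELECT category, AVG(price) FROM products WHERE price > 775.57 GROUP BY category

Result:
category  | AVG(price)
----------+-----------
Furniture | 1224.055  
Garden    | 1202.72   
Office    | 1213.2    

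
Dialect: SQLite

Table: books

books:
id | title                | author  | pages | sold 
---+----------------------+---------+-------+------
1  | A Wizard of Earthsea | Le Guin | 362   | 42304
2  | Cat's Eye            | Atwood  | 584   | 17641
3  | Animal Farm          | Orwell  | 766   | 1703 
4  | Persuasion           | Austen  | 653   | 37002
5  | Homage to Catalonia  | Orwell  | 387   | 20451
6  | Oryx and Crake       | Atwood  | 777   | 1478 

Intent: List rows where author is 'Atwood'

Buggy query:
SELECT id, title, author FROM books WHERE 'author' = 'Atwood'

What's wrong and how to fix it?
Bug: Single quotes denote string literals in SQL; the column name is being compared as a constant string

Fix: Reference the column as author without single quotes

Corrected query:
SELECT id, title, author FROM books WHERE author = 'Atwood'

Result:
id | title          | author
---+----------------+-------
2  | Cat's Eye      | Atwood
6  | Oryx and Crake | Atwood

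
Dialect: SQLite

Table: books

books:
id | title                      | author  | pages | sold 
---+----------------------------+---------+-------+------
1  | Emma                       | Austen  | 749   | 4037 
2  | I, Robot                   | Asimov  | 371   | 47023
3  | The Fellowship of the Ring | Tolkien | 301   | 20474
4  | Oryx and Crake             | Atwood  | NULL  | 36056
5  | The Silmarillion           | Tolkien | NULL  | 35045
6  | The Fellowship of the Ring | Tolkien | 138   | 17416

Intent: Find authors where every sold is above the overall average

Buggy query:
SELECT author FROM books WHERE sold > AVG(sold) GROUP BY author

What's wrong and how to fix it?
Bug: AVG() is an aggregate; it can't sit directly in WHERE

Fix: Use a subquery for AVG and a HAVING MIN(...) filter so the condition holds for every row in the group

Corrected query:
SELECT author FROM books GROUP BY author HAVING MIN(sold) > (SELECT AVG(sold) FROM books)

Result:
author
------
Asimov
Atwood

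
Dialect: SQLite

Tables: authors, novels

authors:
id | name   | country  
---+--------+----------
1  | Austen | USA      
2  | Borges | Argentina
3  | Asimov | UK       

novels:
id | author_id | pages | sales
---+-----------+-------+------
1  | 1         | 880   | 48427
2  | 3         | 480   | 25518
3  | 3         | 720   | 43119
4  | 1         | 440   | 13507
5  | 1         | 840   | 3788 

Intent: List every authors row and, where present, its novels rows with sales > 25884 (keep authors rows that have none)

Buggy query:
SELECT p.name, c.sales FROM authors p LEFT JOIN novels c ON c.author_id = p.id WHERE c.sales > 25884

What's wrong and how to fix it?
Bug: Filtering c.sales in WHERE discards the NULL rows produced by LEFT JOIN, turning it into an inner join

Fix: Move the right-table condition into the ON clause so unmatched parents are kept

Corrected query:
SELECT p.name, c.sales FROM authors p LEFT JOIN novels c ON c.author_id = p.id AND c.sales > 25884

Result:
name   | sales
-------+------
Austen | 48427
Borges | NULL 
Asimov | 43119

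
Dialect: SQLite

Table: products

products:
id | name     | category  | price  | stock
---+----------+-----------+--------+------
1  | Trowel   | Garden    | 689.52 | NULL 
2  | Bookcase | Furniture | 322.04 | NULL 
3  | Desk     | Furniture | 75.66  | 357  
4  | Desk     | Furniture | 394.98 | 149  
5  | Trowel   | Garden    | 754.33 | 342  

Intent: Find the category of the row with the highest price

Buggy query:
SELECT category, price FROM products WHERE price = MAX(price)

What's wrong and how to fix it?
Bug: WHERE is evaluated per row; an aggregate over the whole table isn't defined there

Fix: Wrap MAX in a scalar subquery so WHERE compares against a single value

Corrected query:
SELECT category, price FROM products WHERE price = (SELECT MAX(price) FROM products)

Result:
category | price 
---------+-------
Garden   | 754.33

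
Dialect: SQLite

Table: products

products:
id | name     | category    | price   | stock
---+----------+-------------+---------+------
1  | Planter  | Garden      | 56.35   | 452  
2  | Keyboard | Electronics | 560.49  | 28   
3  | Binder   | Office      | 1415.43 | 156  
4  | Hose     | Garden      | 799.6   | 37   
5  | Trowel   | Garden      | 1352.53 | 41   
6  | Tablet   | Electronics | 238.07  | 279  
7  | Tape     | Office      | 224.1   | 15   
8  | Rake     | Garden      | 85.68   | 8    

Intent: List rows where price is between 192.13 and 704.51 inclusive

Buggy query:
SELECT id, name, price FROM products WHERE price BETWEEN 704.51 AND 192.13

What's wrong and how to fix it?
Bug: The bounds are reversed; BETWEEN a AND b requires a <= b to match anything

Fix: Swap the bounds so the smaller value comes first

Corrected query:
SELECT id, name, price FROM products WHERE price BETWEEN 192.13 AND 704.51

Result:
id | name     | price 
---+----------+-------
2  | Keyboard | 560.49
6  | Tablet   | 238.07
7  | Tape     | 224.1 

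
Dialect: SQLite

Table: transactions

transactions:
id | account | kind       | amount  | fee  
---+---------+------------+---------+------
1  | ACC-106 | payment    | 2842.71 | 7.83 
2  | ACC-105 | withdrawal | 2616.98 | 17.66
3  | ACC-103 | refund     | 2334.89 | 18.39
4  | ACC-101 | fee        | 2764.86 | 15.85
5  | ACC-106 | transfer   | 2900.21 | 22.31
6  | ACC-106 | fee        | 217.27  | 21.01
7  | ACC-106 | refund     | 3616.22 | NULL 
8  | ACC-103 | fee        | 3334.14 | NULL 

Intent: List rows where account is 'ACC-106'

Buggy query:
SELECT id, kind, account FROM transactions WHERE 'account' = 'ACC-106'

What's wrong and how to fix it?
Bug: Single quotes denote string literals in SQL; the column name is being compared as a constant string

Fix: Remove the quotes around the column name (or use double quotes for an identifier)

Corrected query:
SELECT id, kind, account FROM transactions WHERE account = 'ACC-106'

Result:
id | kind     | account
---+----------+--------
1  | payment  | ACC-106
5  | transfer | ACC-106
6  | fee      | ACC-106
7  | refund   | ACC-106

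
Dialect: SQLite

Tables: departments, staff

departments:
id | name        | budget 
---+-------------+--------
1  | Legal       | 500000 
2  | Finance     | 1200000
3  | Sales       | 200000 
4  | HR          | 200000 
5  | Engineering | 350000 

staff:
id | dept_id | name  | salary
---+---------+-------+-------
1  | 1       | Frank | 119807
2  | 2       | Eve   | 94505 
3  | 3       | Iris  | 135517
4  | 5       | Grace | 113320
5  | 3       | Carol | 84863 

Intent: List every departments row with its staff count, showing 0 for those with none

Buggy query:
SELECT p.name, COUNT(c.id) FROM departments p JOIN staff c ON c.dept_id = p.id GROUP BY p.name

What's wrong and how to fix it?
Bug: INNER JOIN drops departments rows that have no matching staff rows

Fix: Switch to LEFT JOIN to retain unmatched parent rows

Corrected query:
SELECT p.name, COUNT(c.id) FROM departments p LEFT JOIN staff c ON c.dept_id = p.id GROUP BY p.name

Result:
name        | COUNT(c.id)
------------+------------
Engineering | 1          
Finance     | 1          
HR          | 0          
Legal       | 1          
Sales       | 2          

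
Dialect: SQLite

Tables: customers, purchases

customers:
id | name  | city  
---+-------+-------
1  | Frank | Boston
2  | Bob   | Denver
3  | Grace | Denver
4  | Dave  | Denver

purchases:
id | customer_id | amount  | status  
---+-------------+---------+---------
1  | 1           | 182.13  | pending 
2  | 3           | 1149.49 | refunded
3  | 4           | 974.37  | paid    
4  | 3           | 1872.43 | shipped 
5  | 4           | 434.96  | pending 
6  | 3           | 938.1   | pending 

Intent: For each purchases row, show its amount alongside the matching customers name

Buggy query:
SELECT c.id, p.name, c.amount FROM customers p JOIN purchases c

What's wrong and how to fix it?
Bug: Missing join condition: each purchases row is matched to all customers rows instead of just its own

Fix: Specify the join condition linking the foreign key to the parent id

Corrected query:
SELECT c.id, p.name, c.amount FROM customers p JOIN purchases c ON c.customer_id = p.id

Result:
id | name  | amount 
---+-------+--------
1  | Frank | 182.13 
2  | Grace | 1149.49
3  | Dave  | 974.37 
4  | Grace | 1872.43
5  | Dave  | 434.96 
6  | Grace | 938.1  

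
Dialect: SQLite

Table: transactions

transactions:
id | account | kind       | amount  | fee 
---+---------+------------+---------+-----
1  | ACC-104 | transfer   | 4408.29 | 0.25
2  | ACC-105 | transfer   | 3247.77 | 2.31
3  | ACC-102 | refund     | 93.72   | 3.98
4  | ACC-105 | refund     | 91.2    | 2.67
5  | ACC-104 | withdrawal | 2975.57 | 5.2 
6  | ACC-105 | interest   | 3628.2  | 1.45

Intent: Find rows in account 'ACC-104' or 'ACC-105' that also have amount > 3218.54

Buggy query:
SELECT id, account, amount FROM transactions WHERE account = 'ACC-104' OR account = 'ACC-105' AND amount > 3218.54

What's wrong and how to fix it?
Bug: AND binds tighter than OR, so this parses as account = 'ACC-104' OR (account = 'ACC-105' AND amount > 3218.54)

Fix: Add parentheses around the OR so the AND applies to both alternatives

Corrected query:
SELECT id, account, amount FROM transactions WHERE (account = 'ACC-104' OR account = 'ACC-105') AND amount > 3218.54

Result:
id | account | amount 
---+---------+--------
1  | ACC-104 | 4408.29
2  | ACC-105 | 3247.77
6  | ACC-105 | 3628.2 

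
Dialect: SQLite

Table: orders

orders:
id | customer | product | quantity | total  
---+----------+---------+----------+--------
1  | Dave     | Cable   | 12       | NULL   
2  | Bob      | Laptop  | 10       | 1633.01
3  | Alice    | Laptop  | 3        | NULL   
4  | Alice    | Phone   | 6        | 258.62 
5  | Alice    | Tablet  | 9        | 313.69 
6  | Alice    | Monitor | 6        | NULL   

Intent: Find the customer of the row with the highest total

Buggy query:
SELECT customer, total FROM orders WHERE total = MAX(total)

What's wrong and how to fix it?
Bug: WHERE is evaluated per row; an aggregate over the whole table isn't defined there

Fix: Wrap MAX in a scalar subquery so WHERE compares against a single value

Corrected query:
SELECT customer, total FROM orders WHERE total = (SELECT MAX(total) FROM orders)

Result:
customer | total  
---------+--------
Bob      | 1633.01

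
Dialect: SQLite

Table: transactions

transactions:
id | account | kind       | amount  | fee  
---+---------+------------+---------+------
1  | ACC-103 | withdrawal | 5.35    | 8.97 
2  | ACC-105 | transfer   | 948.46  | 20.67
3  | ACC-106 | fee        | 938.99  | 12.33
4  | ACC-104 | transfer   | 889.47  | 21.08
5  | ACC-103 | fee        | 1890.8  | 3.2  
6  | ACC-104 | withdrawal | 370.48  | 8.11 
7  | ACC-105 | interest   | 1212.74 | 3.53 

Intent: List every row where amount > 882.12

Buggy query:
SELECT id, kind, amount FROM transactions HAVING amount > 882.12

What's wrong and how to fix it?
Bug: HAVING filters the output of aggregation, but this query has no GROUP BY and no aggregate functions, so SQLite rejects it (HAVING clause on a non-aggregate query); the condition here is per row

Fix: Use WHERE for row-level filtering

Corrected query:
SELECT id, kind, amount FROM transactions WHERE amount > 882.12

Result:
id | kind     | amount 
---+----------+--------
2  | transfer | 948.46 
3  | fee      | 938.99 
4  | transfer | 889.47 
5  | fee      | 1890.8 
7  | interest | 1212.74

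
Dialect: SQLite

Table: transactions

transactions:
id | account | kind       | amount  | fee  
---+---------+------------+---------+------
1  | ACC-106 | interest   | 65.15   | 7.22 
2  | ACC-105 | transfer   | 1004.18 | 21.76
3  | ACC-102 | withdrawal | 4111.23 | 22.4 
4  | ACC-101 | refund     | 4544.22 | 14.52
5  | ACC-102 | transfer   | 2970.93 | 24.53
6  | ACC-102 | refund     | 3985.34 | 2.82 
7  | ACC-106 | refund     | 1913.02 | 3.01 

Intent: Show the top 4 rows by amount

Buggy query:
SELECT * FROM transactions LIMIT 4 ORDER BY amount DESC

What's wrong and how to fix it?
Bug: ORDER BY cannot follow LIMIT; LIMIT is the final clause

Fix: Swap the clauses: ORDER BY first, then LIMIT

Corrected query:
SELECT * FROM transactions ORDER BY amount DESC LIMIT 4

Result:
id | account | kind       | amount  | fee  
---+---------+------------+---------+------
4  | ACC-101 | refund     | 4544.22 | 14.52
3  | ACC-102 | withdrawal | 4111.23 | 22.4 
6  | ACC-102 | refund     | 3985.34 | 2.82 
5  | ACC-102 | transfer   | 2970.93 | 24.53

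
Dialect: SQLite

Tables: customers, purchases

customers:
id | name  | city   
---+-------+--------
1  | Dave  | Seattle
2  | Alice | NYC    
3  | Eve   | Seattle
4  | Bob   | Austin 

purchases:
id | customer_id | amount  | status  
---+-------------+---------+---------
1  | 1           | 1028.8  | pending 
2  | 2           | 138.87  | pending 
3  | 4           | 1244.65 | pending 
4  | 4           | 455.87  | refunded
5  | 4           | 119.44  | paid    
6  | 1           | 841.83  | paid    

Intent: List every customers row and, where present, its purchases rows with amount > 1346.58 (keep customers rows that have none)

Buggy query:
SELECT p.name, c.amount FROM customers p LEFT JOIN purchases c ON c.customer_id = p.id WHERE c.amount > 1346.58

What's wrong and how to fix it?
Bug: A WHERE condition on the right-hand table after LEFT JOIN drops unmatched parents

Fix: Put 'c.amount > 1346.58' in the JOIN's ON clause instead of WHERE

Corrected query:
SELECT p.name, c.amount FROM customers p LEFT JOIN purchases c ON c.customer_id = p.id AND c.amount > 1346.58

Result:
name  | amount
------+-------
Dave  | NULL  
Alice | NULL  
Eve   | NULL  
Bob   | NULL  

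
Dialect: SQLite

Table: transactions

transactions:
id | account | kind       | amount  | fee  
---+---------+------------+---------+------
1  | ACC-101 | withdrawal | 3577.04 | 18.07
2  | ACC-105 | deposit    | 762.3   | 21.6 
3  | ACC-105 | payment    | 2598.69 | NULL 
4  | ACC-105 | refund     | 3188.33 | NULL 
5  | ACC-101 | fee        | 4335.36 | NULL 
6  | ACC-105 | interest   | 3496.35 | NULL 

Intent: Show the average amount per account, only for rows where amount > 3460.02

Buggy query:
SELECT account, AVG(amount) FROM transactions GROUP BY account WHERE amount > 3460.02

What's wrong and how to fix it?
Bug: WHERE cannot follow GROUP BY

Fix: Place WHERE between FROM and GROUP BY

Corrected query:
SELECT account, AVG(amount) FROM transactions WHERE amount > 3460.02 GROUP BY account

Result:
account | AVG(amount)
--------+------------
ACC-101 | 3956.2     
ACC-105 | 3496.35    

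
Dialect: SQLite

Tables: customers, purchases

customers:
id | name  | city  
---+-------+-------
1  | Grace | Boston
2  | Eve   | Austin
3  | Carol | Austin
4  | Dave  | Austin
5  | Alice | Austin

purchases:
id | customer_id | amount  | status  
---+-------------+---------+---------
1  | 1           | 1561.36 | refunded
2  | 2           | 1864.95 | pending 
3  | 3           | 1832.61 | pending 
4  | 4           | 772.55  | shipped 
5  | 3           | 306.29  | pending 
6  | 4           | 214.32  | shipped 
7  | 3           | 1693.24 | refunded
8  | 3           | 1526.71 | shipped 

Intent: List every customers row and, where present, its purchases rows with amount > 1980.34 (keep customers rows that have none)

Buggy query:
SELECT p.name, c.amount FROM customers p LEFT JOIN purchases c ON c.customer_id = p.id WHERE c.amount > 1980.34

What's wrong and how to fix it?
Bug: Filtering c.amount in WHERE discards the NULL rows produced by LEFT JOIN, turning it into an inner join

Fix: Move the right-table condition into the ON clause so unmatched parents are kept

Corrected query:
SELECT p.name, c.amount FROM customers p LEFT JOIN purchases c ON c.customer_id = p.id AND c.amount > 1980.34

Result:
name  | amount
------+-------
Grace | NULL  
Eve   | NULL  
Carol | NULL  
Dave  | NULL  
Alice | NULL  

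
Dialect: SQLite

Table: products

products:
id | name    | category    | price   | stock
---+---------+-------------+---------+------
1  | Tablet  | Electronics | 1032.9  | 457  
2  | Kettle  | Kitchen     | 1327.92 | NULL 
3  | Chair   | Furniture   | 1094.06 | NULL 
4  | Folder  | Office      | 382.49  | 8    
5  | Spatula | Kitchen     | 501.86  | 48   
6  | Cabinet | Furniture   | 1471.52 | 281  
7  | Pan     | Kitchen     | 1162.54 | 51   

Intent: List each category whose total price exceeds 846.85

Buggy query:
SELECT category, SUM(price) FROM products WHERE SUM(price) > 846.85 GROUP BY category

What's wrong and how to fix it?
Bug: Aggregate functions cannot appear in a WHERE clause

Fix: Move the aggregate condition to a HAVING clause

Corrected query:
SELECT category, SUM(price) FROM products GROUP BY category HAVING SUM(price) > 846.85

Result:
category    | SUM(price)
------------+-----------
Electronics | 1032.9    
Furniture   | 2565.58   
Kitchen     | 2992.32   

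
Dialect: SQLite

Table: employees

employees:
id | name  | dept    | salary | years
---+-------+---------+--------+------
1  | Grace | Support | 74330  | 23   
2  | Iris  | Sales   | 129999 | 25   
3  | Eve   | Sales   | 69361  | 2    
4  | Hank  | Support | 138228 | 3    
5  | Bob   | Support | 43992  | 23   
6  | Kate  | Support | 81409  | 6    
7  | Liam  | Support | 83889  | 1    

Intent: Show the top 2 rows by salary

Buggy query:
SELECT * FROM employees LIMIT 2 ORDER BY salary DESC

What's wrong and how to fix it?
Bug: ORDER BY cannot follow LIMIT; LIMIT is the final clause

Fix: Sort with ORDER BY, then apply LIMIT

Corrected query:
SELECT * FROM employees ORDER BY salary DESC LIMIT 2

Result:
id | name | dept    | salary | years
---+------+---------+--------+------
4  | Hank | Support | 138228 | 3    
2  | Iris | Sales   | 129999 | 25   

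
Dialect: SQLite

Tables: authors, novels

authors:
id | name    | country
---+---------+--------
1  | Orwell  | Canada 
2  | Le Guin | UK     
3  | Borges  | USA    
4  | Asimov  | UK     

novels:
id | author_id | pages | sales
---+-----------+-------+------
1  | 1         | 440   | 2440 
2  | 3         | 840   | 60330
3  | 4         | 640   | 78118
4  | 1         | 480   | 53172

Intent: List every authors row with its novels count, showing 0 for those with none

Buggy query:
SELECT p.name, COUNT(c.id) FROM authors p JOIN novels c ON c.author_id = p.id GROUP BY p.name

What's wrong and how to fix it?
Bug: An inner join excludes parents with zero children

Fix: Switch to LEFT JOIN to retain unmatched parent rows

Corrected query:
SELECT p.name, COUNT(c.id) FROM authors p LEFT JOIN novels c ON c.author_id = p.id GROUP BY p.name

Result:
name    | COUNT(c.id)
--------+------------
Asimov  | 1          
Borges  | 1          
Le Guin | 0          
Orwell  | 2          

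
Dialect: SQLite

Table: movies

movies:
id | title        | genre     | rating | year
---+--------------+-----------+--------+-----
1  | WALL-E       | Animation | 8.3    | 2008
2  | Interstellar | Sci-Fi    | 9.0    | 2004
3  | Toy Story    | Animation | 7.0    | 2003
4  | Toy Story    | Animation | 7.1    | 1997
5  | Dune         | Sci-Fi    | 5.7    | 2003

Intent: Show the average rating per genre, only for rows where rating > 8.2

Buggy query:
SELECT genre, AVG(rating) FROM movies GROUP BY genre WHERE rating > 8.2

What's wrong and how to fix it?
Bug: Row-level WHERE must come before GROUP BY in the clause order

Fix: Place WHERE between FROM and GROUP BY

Corrected query:
SELECT genre, AVG(rating) FROM movies WHERE rating > 8.2 GROUP BY genre

Result:
genre     | AVG(rating)
----------+------------
Animation | 8.3        
Sci-Fi    | 9          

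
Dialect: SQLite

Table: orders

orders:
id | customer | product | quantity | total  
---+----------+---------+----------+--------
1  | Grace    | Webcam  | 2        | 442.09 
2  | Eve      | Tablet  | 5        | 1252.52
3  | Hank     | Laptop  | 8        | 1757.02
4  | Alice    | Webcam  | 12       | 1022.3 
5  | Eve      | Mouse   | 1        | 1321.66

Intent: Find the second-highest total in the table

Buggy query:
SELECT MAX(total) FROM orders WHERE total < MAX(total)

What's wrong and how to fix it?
Bug: The inner MAX is an aggregate inside WHERE, which is not allowed

Fix: Put the inner MAX in a scalar subquery

Corrected query:
SELECT MAX(total) FROM orders WHERE total < (SELECT MAX(total) FROM orders)

Result:
MAX(total)
----------
1321.66   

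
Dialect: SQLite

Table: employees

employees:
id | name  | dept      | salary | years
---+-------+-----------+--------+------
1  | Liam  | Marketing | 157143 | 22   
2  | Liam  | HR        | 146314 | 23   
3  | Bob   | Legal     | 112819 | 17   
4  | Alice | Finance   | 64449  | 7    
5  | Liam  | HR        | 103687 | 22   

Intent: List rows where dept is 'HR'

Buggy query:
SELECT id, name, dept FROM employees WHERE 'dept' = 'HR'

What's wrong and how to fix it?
Bug: 'dept' in single quotes is a string literal, not the column; the comparison is literal-vs-literal and never true

Fix: Remove the quotes around the column name (or use double quotes for an identifier)

Corrected query:
SELECT id, name, dept FROM employees WHERE dept = 'HR'

Result:
id | name | dept
---+------+-----
2  | Liam | HR  
5  | Liam | HR  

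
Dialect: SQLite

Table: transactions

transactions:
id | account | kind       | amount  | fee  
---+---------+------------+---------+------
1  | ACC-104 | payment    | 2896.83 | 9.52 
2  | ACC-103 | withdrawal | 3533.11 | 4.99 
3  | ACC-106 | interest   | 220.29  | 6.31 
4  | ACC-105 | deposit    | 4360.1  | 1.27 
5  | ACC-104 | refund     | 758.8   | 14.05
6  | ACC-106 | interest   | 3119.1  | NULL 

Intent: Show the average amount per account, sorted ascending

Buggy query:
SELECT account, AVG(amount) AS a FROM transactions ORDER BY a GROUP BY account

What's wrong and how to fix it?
Bug: ORDER BY appears before GROUP BY; SQL clause order requires GROUP BY first

Fix: Move ORDER BY to the end, after GROUP BY

Corrected query:
SELECT account, AVG(amount) AS a FROM transactions GROUP BY account ORDER BY a

Result:
account | a       
--------+---------
ACC-106 | 1669.695
ACC-104 | 1827.815
ACC-103 | 3533.11 
ACC-105 | 4360.1  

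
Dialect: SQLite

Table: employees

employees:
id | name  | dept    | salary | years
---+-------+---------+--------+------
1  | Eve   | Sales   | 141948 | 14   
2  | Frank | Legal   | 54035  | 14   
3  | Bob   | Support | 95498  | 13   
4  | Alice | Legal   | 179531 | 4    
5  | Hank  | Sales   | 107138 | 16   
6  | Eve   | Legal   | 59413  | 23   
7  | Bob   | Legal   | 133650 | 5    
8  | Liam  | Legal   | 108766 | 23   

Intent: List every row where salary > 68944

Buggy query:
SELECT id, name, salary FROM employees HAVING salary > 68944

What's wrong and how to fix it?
Bug: This is a non-aggregate query (no GROUP BY, no aggregates), so in SQLite the HAVING clause is invalid here; a row-level condition belongs in WHERE

Fix: Use WHERE for row-level filtering

Corrected query:
SELECT id, name, salary FROM employees WHERE salary > 68944

Result:
id | name  | salary
---+-------+-------
1  | Eve   | 141948
3  | Bob   | 95498 
4  | Alice | 179531
5  | Hank  | 107138
7  | Bob   | 133650
8  | Liam  | 108766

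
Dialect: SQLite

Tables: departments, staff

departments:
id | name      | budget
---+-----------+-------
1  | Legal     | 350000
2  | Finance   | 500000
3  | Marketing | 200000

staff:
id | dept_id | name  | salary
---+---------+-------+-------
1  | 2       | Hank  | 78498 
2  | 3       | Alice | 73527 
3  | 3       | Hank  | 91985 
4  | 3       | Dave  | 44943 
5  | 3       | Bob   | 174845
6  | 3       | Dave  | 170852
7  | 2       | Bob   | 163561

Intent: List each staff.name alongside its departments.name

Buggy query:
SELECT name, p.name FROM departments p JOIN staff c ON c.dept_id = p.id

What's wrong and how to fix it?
Bug: 'name' exists in both joined tables, so the database can't tell which one is meant

Fix: Qualify the column with its table alias (c.name)

Corrected query:
SELECT c.name, p.name FROM departments p JOIN staff c ON c.dept_id = p.id

Result:
name  | name     
------+----------
Hank  | Finance  
Alice | Marketing
Hank  | Marketing
Dave  | Marketing
Bob   | Marketing
Dave  | Marketing
Bob   | Finance  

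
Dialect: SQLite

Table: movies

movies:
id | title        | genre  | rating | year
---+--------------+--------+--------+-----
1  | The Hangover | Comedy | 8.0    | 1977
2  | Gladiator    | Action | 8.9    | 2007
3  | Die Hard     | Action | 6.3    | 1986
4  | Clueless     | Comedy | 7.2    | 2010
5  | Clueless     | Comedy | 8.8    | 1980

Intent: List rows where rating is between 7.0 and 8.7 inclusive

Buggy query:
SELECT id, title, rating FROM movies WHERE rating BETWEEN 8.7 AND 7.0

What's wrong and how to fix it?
Bug: BETWEEN expects the lower bound first; with 8.7 AND 7.0 the range is empty

Fix: Swap the bounds so the smaller value comes first

Corrected query:
SELECT id, title, rating FROM movies WHERE rating BETWEEN 7.0 AND 8.7

Result:
id | title        | rating
---+--------------+-------
1  | The Hangover | 8     
4  | Clueless     | 7.2   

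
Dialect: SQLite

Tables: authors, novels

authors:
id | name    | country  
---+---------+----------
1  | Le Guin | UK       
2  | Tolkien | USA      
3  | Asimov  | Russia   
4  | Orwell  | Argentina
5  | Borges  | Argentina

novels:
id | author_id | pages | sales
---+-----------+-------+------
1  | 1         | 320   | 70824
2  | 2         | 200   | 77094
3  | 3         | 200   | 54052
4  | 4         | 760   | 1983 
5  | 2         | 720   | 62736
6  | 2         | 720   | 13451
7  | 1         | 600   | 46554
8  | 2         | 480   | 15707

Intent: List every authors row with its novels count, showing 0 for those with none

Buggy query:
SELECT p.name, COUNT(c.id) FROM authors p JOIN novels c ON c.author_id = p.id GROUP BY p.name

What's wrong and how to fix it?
Bug: An inner join excludes parents with zero children

Fix: Use LEFT JOIN so parents without children still appear (COUNT(c.id) gives 0)

Corrected query:
SELECT p.name, COUNT(c.id) FROM authors p LEFT JOIN novels c ON c.author_id = p.id GROUP BY p.name

Result:
name    | COUNT(c.id)
--------+------------
Asimov  | 1          
Borges  | 0          
Le Guin | 2          
Orwell  | 1          
Tolkien | 4          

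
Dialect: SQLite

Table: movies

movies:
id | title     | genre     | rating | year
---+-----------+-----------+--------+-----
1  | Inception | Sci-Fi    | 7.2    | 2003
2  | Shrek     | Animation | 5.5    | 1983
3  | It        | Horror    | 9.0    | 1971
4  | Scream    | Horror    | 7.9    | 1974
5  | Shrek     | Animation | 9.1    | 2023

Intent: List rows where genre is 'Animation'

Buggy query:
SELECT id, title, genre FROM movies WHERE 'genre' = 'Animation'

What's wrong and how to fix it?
Bug: Single quotes denote string literals in SQL; the column name is being compared as a constant string

Fix: Remove the quotes around the column name (or use double quotes for an identifier)

Corrected query:
SELECT id, title, genre FROM movies WHERE genre = 'Animation'

Result:
id | title | genre    
---+-------+----------
2  | Shrek | Animation
5  | Shrek | Animation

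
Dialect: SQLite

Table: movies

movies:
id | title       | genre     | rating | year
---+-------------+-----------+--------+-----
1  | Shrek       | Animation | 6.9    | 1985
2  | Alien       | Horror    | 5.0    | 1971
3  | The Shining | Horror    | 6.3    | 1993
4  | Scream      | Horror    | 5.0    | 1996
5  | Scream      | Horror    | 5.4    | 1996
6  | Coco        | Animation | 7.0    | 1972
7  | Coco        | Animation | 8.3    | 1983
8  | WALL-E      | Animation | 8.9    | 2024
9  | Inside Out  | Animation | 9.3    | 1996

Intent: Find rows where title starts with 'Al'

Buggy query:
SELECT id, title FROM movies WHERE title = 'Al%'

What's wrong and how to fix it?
Bug: '=' compares the literal string including the % character; pattern matching needs LIKE

Fix: Replace '=' with LIKE so 'Al%' is treated as a pattern

Corrected query:
SELECT id, title FROM movies WHERE title LIKE 'Al%'

Result:
id | title
---+------
2  | Alien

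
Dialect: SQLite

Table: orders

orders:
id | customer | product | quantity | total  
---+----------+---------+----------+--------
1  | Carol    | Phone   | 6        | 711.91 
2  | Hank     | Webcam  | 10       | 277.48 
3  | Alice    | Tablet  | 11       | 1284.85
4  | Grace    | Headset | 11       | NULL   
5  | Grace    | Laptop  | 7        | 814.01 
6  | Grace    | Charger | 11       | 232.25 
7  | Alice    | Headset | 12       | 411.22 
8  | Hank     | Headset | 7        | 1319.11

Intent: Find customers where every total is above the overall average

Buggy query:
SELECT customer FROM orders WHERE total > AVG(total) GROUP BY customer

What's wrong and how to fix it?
Bug: WHERE evaluates per row before aggregation, so AVG() is unavailable

Fix: Use a subquery for AVG and a HAVING MIN(...) filter so the condition holds for every row in the group

Corrected query:
SELECT customer FROM orders GROUP BY customer HAVING MIN(total) > (SELECT AVG(total) FROM orders)

Result:
(no rows)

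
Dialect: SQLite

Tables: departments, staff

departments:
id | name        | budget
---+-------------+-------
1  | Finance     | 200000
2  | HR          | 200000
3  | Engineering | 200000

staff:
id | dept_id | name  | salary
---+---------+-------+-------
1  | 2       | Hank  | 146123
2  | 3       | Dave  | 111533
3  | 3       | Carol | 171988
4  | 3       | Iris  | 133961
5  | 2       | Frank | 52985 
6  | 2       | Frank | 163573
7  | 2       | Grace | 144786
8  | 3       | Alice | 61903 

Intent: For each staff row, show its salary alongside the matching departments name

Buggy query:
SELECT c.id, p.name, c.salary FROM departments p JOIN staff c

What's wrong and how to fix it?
Bug: JOIN with no ON clause produces a cartesian product; every staff row pairs with every departments row

Fix: Add ON c.dept_id = p.id to the JOIN

Corrected query:
SELECT c.id, p.name, c.salary FROM departments p JOIN staff c ON c.dept_id = p.id

Result:
id | name        | salary
---+-------------+-------
1  | HR          | 146123
2  | Engineering | 111533
3  | Engineering | 171988
4  | Engineering | 133961
5  | HR          | 52985 
6  | HR          | 163573
7  | HR          | 144786
8  | Engineering | 61903 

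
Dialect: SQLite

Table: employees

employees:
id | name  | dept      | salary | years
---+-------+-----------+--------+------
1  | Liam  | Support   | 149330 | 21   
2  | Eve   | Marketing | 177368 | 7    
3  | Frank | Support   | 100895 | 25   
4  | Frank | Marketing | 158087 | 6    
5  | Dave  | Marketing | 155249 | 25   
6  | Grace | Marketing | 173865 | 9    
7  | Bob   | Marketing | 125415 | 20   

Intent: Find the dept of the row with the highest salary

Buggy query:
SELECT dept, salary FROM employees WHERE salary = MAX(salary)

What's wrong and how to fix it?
Bug: WHERE is evaluated per row; an aggregate over the whole table isn't defined there

Fix: Wrap MAX in a scalar subquery so WHERE compares against a single value

Corrected query:
SELECT dept, salary FROM employees WHERE salary = (SELECT MAX(salary) FROM employees)

Result:
dept      | salary
----------+-------
Marketing | 177368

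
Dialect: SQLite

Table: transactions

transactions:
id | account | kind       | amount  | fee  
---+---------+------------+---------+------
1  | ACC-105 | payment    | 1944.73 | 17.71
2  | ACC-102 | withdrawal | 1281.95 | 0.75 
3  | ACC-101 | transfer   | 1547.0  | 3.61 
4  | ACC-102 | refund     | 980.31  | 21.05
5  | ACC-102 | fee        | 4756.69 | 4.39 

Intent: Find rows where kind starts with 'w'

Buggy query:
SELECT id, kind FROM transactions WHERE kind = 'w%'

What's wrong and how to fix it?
Bug: Wildcards only work with LIKE; '=' treats '%' as a literal character

Fix: Use LIKE for wildcard pattern matching

Corrected query:
SELECT id, kind FROM transactions WHERE kind LIKE 'w%'

Result:
id | kind      
---+-----------
2  | withdrawal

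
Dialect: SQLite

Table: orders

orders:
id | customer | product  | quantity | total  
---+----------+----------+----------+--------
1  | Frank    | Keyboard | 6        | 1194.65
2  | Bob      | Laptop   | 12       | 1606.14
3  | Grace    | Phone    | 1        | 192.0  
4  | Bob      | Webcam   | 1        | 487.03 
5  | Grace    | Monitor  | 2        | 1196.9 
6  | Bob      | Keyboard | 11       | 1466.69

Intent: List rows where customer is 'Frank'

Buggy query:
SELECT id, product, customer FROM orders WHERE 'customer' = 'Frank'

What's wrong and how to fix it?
Bug: 'customer' in single quotes is a string literal, not the column; the comparison is literal-vs-literal and never true

Fix: Remove the quotes around the column name (or use double quotes for an identifier)

Corrected query:
SELECT id, product, customer FROM orders WHERE customer = 'Frank'

Result:
id | product  | customer
---+----------+---------
1  | Keyboard | Frank   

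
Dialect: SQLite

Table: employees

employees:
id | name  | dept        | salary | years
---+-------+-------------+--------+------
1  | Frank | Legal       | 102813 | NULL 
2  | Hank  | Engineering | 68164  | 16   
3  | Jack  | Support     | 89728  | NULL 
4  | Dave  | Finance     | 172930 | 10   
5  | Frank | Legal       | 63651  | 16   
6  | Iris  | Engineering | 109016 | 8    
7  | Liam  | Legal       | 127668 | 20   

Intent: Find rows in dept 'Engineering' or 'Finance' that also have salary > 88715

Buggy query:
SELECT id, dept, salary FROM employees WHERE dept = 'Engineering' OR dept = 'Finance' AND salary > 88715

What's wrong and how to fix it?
Bug: Without parentheses, AND is evaluated before OR, so the salary filter only applies to the 'Finance' branch

Fix: Group the OR with parentheses (or use IN), then AND the threshold

Corrected query:
SELECT id, dept, salary FROM employees WHERE (dept = 'Engineering' OR dept = 'Finance') AND salary > 88715

Result:
id | dept        | salary
---+-------------+-------
4  | Finance     | 172930
6  | Engineering | 109016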